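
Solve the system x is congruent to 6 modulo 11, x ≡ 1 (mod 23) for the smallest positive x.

Since 23·1 ≡ 1 (mod 11), take x = 1 + 23·((6−1)·1 mod 11) = 1 + 23·5 = 116.
Check: 116 mod 11 = 6, 116 mod 23 = 1.

116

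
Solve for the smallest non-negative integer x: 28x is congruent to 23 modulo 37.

The inverse of 28 mod 37 is 4 (since 28·4 = 112 ≡ 1).
Multiplying both sides by 4: x ≡ 4·23 = 92 ≡ 18 (mod 37).
Check: 28·18 = 504 = 13·37 + 23.

18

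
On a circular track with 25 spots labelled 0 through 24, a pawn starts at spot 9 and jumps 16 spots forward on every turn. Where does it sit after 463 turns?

17

463·16 = 7408.
Dividing 7408 by 25 gives quotient 296 and remainder 8.
(9 + 8) mod 25 = 17.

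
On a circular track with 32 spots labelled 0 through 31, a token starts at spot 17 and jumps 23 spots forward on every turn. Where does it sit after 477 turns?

477·23 = 10971.
Dividing 10971 by 32 gives quotient 342 and remainder 27.
(17 + 27) mod 32 = 12.

12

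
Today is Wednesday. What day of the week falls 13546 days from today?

13546 mod 7 = 1 (since 1935·7 = 13545).
Wednesday + 1 day → Thursday.

Thursday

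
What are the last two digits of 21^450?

Successive squares of 21 mod 100: 21^1≡21, 21^2≡41, 21^4≡81, 21^8≡61, 21^16≡21, 21^32≡41, 21^64≡81, 21^128≡61, 21^256≡21.
450 = 2 + 64 + 128 + 256, so 21^450 ≡ 41·81·61·21 ≡ 1 (mod 100).

01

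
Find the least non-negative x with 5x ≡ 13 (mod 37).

10

The inverse of 5 mod 37 is 15 (since 5·15 = 75 ≡ 1).
Multiplying both sides by 15: x ≡ 15·13 = 195 ≡ 10 (mod 37).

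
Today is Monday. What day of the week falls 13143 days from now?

13143 = 1877·7 + 4, so 13143 mod 7 = 4.
Monday + 4 days → Friday.

Friday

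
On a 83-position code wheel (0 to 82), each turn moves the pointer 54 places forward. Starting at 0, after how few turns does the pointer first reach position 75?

The inverse of 54 mod 83 is 20 (since 54·20 = 1080 ≡ 1).
Multiplying both sides by 20: x ≡ 20·75 = 1500 ≡ 6 (mod 83).
Check: 54·6 = 324 = 3·83 + 75.

6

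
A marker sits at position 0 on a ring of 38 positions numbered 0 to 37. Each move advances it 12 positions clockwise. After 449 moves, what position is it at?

449·12 = 5388.
5388 = 141·38 + 30, so 5388 mod 38 = 30.
(0 + 30) mod 38 = 30.

30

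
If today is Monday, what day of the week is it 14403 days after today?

14403 mod 7 = 4 (since 2057·7 = 14399).
Monday + 4 days → Friday.

Friday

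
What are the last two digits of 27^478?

Successive squares of 27 mod 100: 27^1≡27, 27^2≡29, 27^4≡41, 27^8≡81, 27^16≡61, 27^32≡21, 27^64≡41, 27^128≡81, 27^256≡61.
Since 478 = 2 + 4 + 8 + 16 + 64 + 128 + 256 in binary, 27^478 ≡ 29·41·81·61·41·81·61 ≡ 69 (mod 100).

69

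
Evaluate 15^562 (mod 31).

8

Successive squares of 15 mod 31: 15^1≡15, 15^2≡8, 15^4≡2, 15^8≡4, 15^16≡16, 15^32≡8, 15^64≡2, 15^128≡4, 15^256≡16, 15^512≡8.
Since 562 = 2 + 16 + 32 + 512 in binary, 15^562 ≡ 8·16·8·8 ≡ 8 (mod 31).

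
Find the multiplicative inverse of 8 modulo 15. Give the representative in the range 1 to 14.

15 = 1·8 + 7
8 = 1·7 + 1
7 = 7·1 + 0
Back-substituting gives 8·2 ≡ 1 (mod 15).

2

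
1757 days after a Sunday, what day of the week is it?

1757 − 251·7 = 0, so 1757 ≡ 0 (mod 7).
Sunday + 0 days → Sunday.

Sunday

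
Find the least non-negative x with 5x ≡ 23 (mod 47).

14

5⁻¹ ≡ 19 (mod 47) because 5·19 = 95 = 2·47 + 1.
So x ≡ 19·23 = 437 ≡ 14 (mod 47).
Check: 5·14 = 70 = 1·47 + 23.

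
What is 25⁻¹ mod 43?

31

43 = 1·25 + 18
25 = 1·18 + 7
18 = 2·7 + 4
7 = 1·4 + 3
4 = 1·3 + 1
3 = 3·1 + 0
Back-substituting gives 25·31 ≡ 1 (mod 43).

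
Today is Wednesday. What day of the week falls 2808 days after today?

Thursday

2808 = 401·7 + 1, so 2808 mod 7 = 1.
Wednesday + 1 day → Thursday.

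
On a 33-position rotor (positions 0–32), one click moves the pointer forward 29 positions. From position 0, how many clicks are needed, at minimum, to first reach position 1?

8

33 = 1·29 + 4
29 = 7·4 + 1
4 = 4·1 + 0
Back-substituting gives 29·8 ≡ 1 (mod 33).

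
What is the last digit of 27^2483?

The units digit of 27^n cycles with period 4: 7, 9, 3, 1, …
2483 mod 4 = 3, so the last digit matches 7^3 = 3.

3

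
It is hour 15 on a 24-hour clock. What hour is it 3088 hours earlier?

23

3088 − 128·24 = 16, so 3088 ≡ 16 (mod 24).
(15 − 16) mod 24 = 23.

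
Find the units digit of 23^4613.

3

Last digits of 3^n: 3, 9, 7, 1 (period 4).
4613 mod 4 = 1, so the last digit matches 3^1 = 3.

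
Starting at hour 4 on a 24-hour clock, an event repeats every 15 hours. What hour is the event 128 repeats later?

4

128·15 = 1920.
1920 = 80·24 + 0, so 1920 mod 24 = 0.
(4 + 0) mod 24 = 4.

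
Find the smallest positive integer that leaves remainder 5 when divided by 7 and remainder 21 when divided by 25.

x ≡ 5 (mod 7) gives x ∈ {5, 12, 19, 26, 33, 40, 47, 54, …}.
The first of these with x mod 25 = 21 is 96.

96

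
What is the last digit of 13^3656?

The units digit of 13^n cycles with period 4: 3, 9, 7, 1, …
3656 mod 4 = 0, so the last digit matches 3^4 = 1.

1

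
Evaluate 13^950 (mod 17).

By repeated squaring mod 17: 13^1≡13, 13^2≡16, 13^4≡1, 13^8≡1, 13^16≡1, 13^32≡1, 13^64≡1, 13^128≡1, 13^256≡1, 13^512≡1.
Since 950 = 2 + 4 + 16 + 32 + 128 + 256 + 512 in binary, 13^950 ≡ 16·1·1·1·1·1·1 ≡ 16 (mod 17).

16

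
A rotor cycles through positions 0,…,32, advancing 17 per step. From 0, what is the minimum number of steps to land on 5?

10

The inverse of 17 mod 33 is 2 (since 17·2 = 34 ≡ 1).
Multiplying both sides by 2: x ≡ 2·5 = 10 ≡ 10 (mod 33).
Check: 17·10 = 170 = 5·33 + 5.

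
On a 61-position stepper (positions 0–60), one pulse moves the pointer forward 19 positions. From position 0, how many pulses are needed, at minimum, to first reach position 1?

19·45 = 855 = 14·61 + 1, so 19⁻¹ ≡ 45 (mod 61).

45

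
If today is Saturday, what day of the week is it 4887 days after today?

4887 = 698·7 + 1, so 4887 mod 7 = 1.
Saturday + 1 day → Sunday.

Sunday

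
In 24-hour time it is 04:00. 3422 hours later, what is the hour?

Dividing 3422 by 24 gives quotient 142 and remainder 14.
(4 + 14) mod 24 = 18.

18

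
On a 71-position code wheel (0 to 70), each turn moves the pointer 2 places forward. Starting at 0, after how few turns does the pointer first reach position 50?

25

The inverse of 2 mod 71 is 36 (since 2·36 = 72 ≡ 1).
So x ≡ 36·50 = 1800 ≡ 25 (mod 71).
Check: 2·25 = 50 = 0·71 + 50.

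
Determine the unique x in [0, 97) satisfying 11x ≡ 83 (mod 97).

34

11⁻¹ ≡ 53 (mod 97) because 11·53 = 583 = 6·97 + 1.
So x ≡ 53·83 = 4399 ≡ 34 (mod 97).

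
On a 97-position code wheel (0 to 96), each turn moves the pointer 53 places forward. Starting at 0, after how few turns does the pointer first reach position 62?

53⁻¹ ≡ 11 (mod 97) because 53·11 = 583 = 6·97 + 1.
Multiplying both sides by 11: x ≡ 11·62 = 682 ≡ 3 (mod 97).

3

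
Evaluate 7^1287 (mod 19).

Successive squares of 7 mod 19: 7^1≡7, 7^2≡11, 7^4≡7, 7^8≡11, 7^16≡7, 7^32≡11, 7^64≡7, 7^128≡11, 7^256≡7, 7^512≡11, 7^1024≡7.
1287 = 1 + 2 + 4 + 256 + 1024, so 7^1287 ≡ 7·11·7·7·7 ≡ 1 (mod 19).

1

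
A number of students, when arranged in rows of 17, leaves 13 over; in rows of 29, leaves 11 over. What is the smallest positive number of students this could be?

98

Since 29·10 ≡ 1 (mod 17), take x = 11 + 29·((13−11)·10 mod 17) = 11 + 29·3 = 98.
Check: 98 mod 17 = 13, 98 mod 29 = 11.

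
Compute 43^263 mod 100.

7

Square-and-reduce mod 100: 43^1≡43, 43^2≡49, 43^4≡1, 43^8≡1, 43^16≡1, 43^32≡1, 43^64≡1, 43^128≡1, 43^256≡1.
Since 263 = 1 + 2 + 4 + 256 in binary, 43^263 ≡ 43·49·1·1 ≡ 7 (mod 100).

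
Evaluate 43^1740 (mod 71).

45

Square-and-reduce mod 71: 43^1≡43, 43^2≡3, 43^4≡9, 43^8≡10, 43^16≡29, 43^32≡60, 43^64≡50, 43^128≡15, 43^256≡12, 43^512≡2, 43^1024≡4.
1740 = 4 + 8 + 64 + 128 + 512 + 1024, so 43^1740 ≡ 9·10·50·15·2·4 ≡ 45 (mod 71).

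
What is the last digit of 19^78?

1

The units digit of 19^n cycles with period 2: 9, 1, …
78 mod 2 = 0, so the last digit matches 9^2 = 1.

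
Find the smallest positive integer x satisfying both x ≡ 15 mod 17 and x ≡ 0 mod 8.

x ≡ 0 (mod 8) gives x ∈ {0, 8, 16, 24, 32}.
The first of these with x mod 17 = 15 is 32.

32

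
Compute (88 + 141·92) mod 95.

45

141·92 = 12972.
12972 = 136·95 + 52, so 12972 mod 95 = 52.
(88 + 52) mod 95 = 45.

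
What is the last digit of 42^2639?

8

The units digit of 42^n cycles with period 4: 2, 4, 8, 6, …
2639 mod 4 = 3, so the last digit matches 2^3 = 8.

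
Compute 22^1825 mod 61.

13

Square-and-reduce mod 61: 22^1≡22, 22^2≡57, 22^4≡16, 22^8≡12, 22^16≡22, 22^32≡57, 22^64≡16, 22^128≡12, 22^256≡22, 22^512≡57, 22^1024≡16.
1825 = 1 + 32 + 256 + 512 + 1024, so 22^1825 ≡ 22·57·22·57·16 ≡ 13 (mod 61).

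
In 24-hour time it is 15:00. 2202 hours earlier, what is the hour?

2202 = 91·24 + 18, so 2202 mod 24 = 18.
(15 − 18) mod 24 = 21.

21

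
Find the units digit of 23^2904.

1

The units digit of 23^n cycles with period 4: 3, 9, 7, 1, …
2904 mod 4 = 0, so the last digit matches 3^4 = 1.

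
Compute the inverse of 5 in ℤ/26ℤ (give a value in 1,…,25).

21

26 = 5·5 + 1
5 = 5·1 + 0
Back-substituting gives 5·21 ≡ 1 (mod 26).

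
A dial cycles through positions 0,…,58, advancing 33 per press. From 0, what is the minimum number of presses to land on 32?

33⁻¹ ≡ 34 (mod 59) because 33·34 = 1122 = 19·59 + 1.
Multiplying both sides by 34: x ≡ 34·32 = 1088 ≡ 26 (mod 59).
Check: 33·26 = 858 = 14·59 + 32.

26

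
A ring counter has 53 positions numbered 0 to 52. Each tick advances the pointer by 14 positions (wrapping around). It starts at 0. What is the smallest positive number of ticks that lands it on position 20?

9

14⁻¹ ≡ 19 (mod 53) because 14·19 = 266 = 5·53 + 1.
Multiplying both sides by 19: x ≡ 19·20 = 380 ≡ 9 (mod 53).
Check: 14·9 = 126 = 2·53 + 20.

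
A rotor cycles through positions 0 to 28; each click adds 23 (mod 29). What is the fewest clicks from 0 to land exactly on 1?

29 = 1·23 + 6
23 = 3·6 + 5
6 = 1·5 + 1
5 = 5·1 + 0
Back-substituting gives 23·24 ≡ 1 (mod 29).

24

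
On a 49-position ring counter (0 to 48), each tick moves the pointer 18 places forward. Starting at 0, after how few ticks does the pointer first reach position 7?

14

18⁻¹ ≡ 30 (mod 49) because 18·30 = 540 = 11·49 + 1.
Multiplying both sides by 30: x ≡ 30·7 = 210 ≡ 14 (mod 49).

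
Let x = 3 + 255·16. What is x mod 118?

71

255·16 = 4080.
Dividing 4080 by 118 gives quotient 34 and remainder 68.
(3 + 68) mod 118 = 71.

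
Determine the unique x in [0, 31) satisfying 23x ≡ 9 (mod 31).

23⁻¹ ≡ 27 (mod 31) because 23·27 = 621 = 20·31 + 1.
Multiplying both sides by 27: x ≡ 27·9 = 243 ≡ 26 (mod 31).
Check: 23·26 = 598 = 19·31 + 9.

26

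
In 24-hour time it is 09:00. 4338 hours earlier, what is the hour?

15

Dividing 4338 by 24 gives quotient 180 and remainder 18.
(9 − 18) mod 24 = 15.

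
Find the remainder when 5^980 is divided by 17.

Square-and-reduce mod 17: 5^1≡5, 5^2≡8, 5^4≡13, 5^8≡16, 5^16≡1, 5^32≡1, 5^64≡1, 5^128≡1, 5^256≡1, 5^512≡1.
Since 980 = 4 + 16 + 64 + 128 + 256 + 512 in binary, 5^980 ≡ 13·1·1·1·1·1 ≡ 13 (mod 17).

13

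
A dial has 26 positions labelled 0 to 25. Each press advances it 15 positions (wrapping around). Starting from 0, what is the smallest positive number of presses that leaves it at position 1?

26 = 1·15 + 11
15 = 1·11 + 4
11 = 2·4 + 3
4 = 1·3 + 1
3 = 3·1 + 0
Back-substituting gives 15·7 ≡ 1 (mod 26).

7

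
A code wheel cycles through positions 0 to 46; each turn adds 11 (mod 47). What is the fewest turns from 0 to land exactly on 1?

30

11·30 = 330 = 7·47 + 1, so 11⁻¹ ≡ 30 (mod 47).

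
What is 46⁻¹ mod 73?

27

73 = 1·46 + 27
46 = 1·27 + 19
27 = 1·19 + 8
19 = 2·8 + 3
8 = 2·3 + 2
3 = 1·2 + 1
2 = 2·1 + 0
Back-substituting gives 46·27 ≡ 1 (mod 73).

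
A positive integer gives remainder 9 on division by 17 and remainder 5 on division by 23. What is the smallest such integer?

x ≡ 9 (mod 17) gives x ∈ {9, 26, 43, 60, 77, 94, 111, 128, …}.
The first of these with x mod 23 = 5 is 281.

281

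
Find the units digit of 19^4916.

The units digit of 19^n cycles with period 2: 9, 1, …
4916 mod 2 = 0, so the last digit matches 9^2 = 1.

1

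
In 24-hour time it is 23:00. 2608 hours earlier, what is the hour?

7

2608 mod 24 = 16 (since 108·24 = 2592).
(23 − 16) mod 24 = 7.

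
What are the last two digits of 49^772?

Square-and-reduce mod 100: 49^1≡49, 49^2≡1, 49^4≡1, 49^8≡1, 49^16≡1, 49^32≡1, 49^64≡1, 49^128≡1, 49^256≡1, 49^512≡1.
Since 772 = 4 + 256 + 512 in binary, 49^772 ≡ 1·1·1 ≡ 1 (mod 100).

01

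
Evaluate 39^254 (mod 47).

8

Successive squares of 39 mod 47: 39^1≡39, 39^2≡17, 39^4≡7, 39^8≡2, 39^16≡4, 39^32≡16, 39^64≡21, 39^128≡18.
Since 254 = 2 + 4 + 8 + 16 + 32 + 64 + 128 in binary, 39^254 ≡ 17·7·2·4·16·21·18 ≡ 8 (mod 47).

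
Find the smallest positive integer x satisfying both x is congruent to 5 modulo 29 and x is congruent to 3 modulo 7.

150

Since 7·25 ≡ 1 (mod 29), take x = 3 + 7·((5−3)·25 mod 29) = 3 + 7·21 = 150.
Check: 150 mod 29 = 5, 150 mod 7 = 3.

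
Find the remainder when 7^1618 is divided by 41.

5

Square-and-reduce mod 41: 7^1≡7, 7^2≡8, 7^4≡23, 7^8≡37, 7^16≡16, 7^32≡10, 7^64≡18, 7^128≡37, 7^256≡16, 7^512≡10, 7^1024≡18.
1618 = 2 + 16 + 64 + 512 + 1024, so 7^1618 ≡ 8·16·18·10·18 ≡ 5 (mod 41).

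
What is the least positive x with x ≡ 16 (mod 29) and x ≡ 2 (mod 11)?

Since 11·8 ≡ 1 (mod 29), take x = 2 + 11·((16−2)·8 mod 29) = 2 + 11·25 = 277.
Check: 277 mod 29 = 16, 277 mod 11 = 2.

277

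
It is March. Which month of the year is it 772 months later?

772 mod 12 = 4 (since 64·12 = 768).
March + 4 months → July.

July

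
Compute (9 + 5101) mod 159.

5101 − 32·159 = 13, so 5101 ≡ 13 (mod 159).
(9 + 13) mod 159 = 22.

22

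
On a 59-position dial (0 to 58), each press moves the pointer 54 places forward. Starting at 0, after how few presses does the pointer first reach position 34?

54⁻¹ ≡ 47 (mod 59) because 54·47 = 2538 = 43·59 + 1.
Multiplying both sides by 47: x ≡ 47·34 = 1598 ≡ 5 (mod 59).

5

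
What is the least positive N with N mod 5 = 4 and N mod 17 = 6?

74

x ≡ 4 (mod 5) gives x ∈ {4, 9, 14, 19, 24, 29, 34, 39, …}.
The first of these with x mod 17 = 6 is 74.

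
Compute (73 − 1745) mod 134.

70

1745 − 13·134 = 3, so 1745 ≡ 3 (mod 134).
(73 − 3) mod 134 = 70.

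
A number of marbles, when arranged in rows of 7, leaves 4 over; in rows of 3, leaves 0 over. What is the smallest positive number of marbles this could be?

x ≡ 0 (mod 3) gives x ∈ {0, 3, 6, 9, 12, 15, 18}.
The first of these with x mod 7 = 4 is 18.

18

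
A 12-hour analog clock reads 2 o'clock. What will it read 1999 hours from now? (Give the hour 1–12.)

9

1999 − 166·12 = 7, so 1999 ≡ 7 (mod 12).
2 + 7 → 9 on a 12-hour dial.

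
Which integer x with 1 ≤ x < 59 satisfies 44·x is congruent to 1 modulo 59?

55

59 = 1·44 + 15
44 = 2·15 + 14
15 = 1·14 + 1
14 = 14·1 + 0
Back-substituting gives 44·55 ≡ 1 (mod 59).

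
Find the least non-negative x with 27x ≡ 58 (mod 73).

40

The inverse of 27 mod 73 is 46 (since 27·46 = 1242 ≡ 1).
So x ≡ 46·58 = 2668 ≡ 40 (mod 73).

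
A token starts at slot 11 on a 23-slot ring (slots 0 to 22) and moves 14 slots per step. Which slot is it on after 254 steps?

254·14 = 3556.
Dividing 3556 by 23 gives quotient 154 and remainder 14.
(11 + 14) mod 23 = 2.

2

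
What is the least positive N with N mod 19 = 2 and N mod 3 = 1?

x ≡ 1 (mod 3) gives x ∈ {1, 4, 7, 10, 13, 16, 19, 22, …}.
The first of these with x mod 19 = 2 is 40.

40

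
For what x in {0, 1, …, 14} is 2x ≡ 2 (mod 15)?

2⁻¹ ≡ 8 (mod 15) because 2·8 = 16 = 1·15 + 1.
So x ≡ 8·2 = 16 ≡ 1 (mod 15).

1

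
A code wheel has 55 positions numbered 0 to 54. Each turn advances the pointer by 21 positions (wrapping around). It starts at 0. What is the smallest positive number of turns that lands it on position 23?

21⁻¹ ≡ 21 (mod 55) because 21·21 = 441 = 8·55 + 1.
So x ≡ 21·23 = 483 ≡ 43 (mod 55).

43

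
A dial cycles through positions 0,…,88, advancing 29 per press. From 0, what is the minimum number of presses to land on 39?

29⁻¹ ≡ 43 (mod 89) because 29·43 = 1247 = 14·89 + 1.
So x ≡ 43·39 = 1677 ≡ 75 (mod 89).
Check: 29·75 = 2175 = 24·89 + 39.

75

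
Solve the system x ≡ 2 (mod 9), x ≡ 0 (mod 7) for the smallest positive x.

x ≡ 0 (mod 7) gives x ∈ {0, 7, 14, 21, 28, 35, 42, 49, …}.
The first of these with x mod 9 = 2 is 56.

56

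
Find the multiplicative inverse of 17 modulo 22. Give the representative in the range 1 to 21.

13

22 = 1·17 + 5
17 = 3·5 + 2
5 = 2·2 + 1
2 = 2·1 + 0
Back-substituting gives 17·13 ≡ 1 (mod 22).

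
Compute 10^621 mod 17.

Successive squares of 10 mod 17: 10^1≡10, 10^2≡15, 10^4≡4, 10^8≡16, 10^16≡1, 10^32≡1, 10^64≡1, 10^128≡1, 10^256≡1, 10^512≡1.
621 = 1 + 4 + 8 + 32 + 64 + 512, so 10^621 ≡ 10·4·16·1·1·1 ≡ 11 (mod 17).

11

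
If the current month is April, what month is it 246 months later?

Dividing 246 by 12 gives quotient 20 and remainder 6.
April + 6 months → October.

October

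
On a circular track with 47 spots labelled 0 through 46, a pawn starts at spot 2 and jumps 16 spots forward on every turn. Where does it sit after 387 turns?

387·16 = 6192.
6192 − 131·47 = 35, so 6192 ≡ 35 (mod 47).
(2 + 35) mod 47 = 37.

37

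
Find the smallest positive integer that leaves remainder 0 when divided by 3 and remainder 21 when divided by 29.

21

Since 29·2 ≡ 1 (mod 3), take x = 21 + 29·((0−21)·2 mod 3) = 21 + 29·0 = 21.
Check: 21 mod 3 = 0, 21 mod 29 = 21.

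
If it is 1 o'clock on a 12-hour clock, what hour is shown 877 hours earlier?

12

877 mod 12 = 1 (since 73·12 = 876).
1 − 1 → 12 on a 12-hour dial.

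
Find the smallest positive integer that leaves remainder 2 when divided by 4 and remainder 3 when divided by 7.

x ≡ 2 (mod 4) gives x ∈ {2, 6, 10}.
The first of these with x mod 7 = 3 is 10.

10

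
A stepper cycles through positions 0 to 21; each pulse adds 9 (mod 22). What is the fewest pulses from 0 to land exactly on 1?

5

22 = 2·9 + 4
9 = 2·4 + 1
4 = 4·1 + 0
Back-substituting gives 9·5 ≡ 1 (mod 22).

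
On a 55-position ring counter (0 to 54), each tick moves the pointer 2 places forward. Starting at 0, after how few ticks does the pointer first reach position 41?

The inverse of 2 mod 55 is 28 (since 2·28 = 56 ≡ 1).
So x ≡ 28·41 = 1148 ≡ 48 (mod 55).

48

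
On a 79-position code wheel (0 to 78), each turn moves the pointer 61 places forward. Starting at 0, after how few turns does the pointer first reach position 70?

The inverse of 61 mod 79 is 57 (since 61·57 = 3477 ≡ 1).
Multiplying both sides by 57: x ≡ 57·70 = 3990 ≡ 40 (mod 79).

40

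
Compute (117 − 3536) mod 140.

Dividing 3536 by 140 gives quotient 25 and remainder 36.
(117 − 36) mod 140 = 81.

81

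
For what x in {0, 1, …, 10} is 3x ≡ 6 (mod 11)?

3⁻¹ ≡ 4 (mod 11) because 3·4 = 12 = 1·11 + 1.
So x ≡ 4·6 = 24 ≡ 2 (mod 11).

2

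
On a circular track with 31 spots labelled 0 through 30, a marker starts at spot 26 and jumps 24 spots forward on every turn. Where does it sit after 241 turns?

13

241·24 = 5784.
5784 mod 31 = 18 (since 186·31 = 5766).
(26 + 18) mod 31 = 13.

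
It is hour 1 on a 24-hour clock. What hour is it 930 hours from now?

19

Dividing 930 by 24 gives quotient 38 and remainder 18.
(1 + 18) mod 24 = 19.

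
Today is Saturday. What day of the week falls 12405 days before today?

Friday

Dividing 12405 by 7 gives quotient 1772 and remainder 1.
Saturday − 1 day → Friday.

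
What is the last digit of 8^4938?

Powers of 8 mod 10 repeat with period 4: 8, 4, 2, 6.
4938 leaves remainder 2 on division by 4, so 8^4938 ends in 4.

4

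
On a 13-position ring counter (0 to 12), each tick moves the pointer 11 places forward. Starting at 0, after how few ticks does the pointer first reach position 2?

12

The inverse of 11 mod 13 is 6 (since 11·6 = 66 ≡ 1).
Multiplying both sides by 6: x ≡ 6·2 = 12 ≡ 12 (mod 13).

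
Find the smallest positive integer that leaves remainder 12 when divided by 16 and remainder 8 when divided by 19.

x ≡ 12 (mod 16) gives x ∈ {12, 28, 44, 60, 76, 92, 108, 124, …}.
The first of these with x mod 19 = 8 is 236.

236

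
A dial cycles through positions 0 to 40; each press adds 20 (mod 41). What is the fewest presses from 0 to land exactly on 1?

39

20·39 = 780 = 19·41 + 1, so 20⁻¹ ≡ 39 (mod 41).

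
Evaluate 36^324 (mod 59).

26

By repeated squaring mod 59: 36^1≡36, 36^2≡57, 36^4≡4, 36^8≡16, 36^16≡20, 36^32≡46, 36^64≡51, 36^128≡5, 36^256≡25.
324 = 4 + 64 + 256, so 36^324 ≡ 4·51·25 ≡ 26 (mod 59).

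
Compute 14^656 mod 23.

By repeated squaring mod 23: 14^1≡14, 14^2≡12, 14^4≡6, 14^8≡13, 14^16≡8, 14^32≡18, 14^64≡2, 14^128≡4, 14^256≡16, 14^512≡3.
Since 656 = 16 + 128 + 512 in binary, 14^656 ≡ 8·4·3 ≡ 4 (mod 23).

4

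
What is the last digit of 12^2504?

The units digit of 12^n cycles with period 4: 2, 4, 8, 6, …
2504 leaves remainder 0 on division by 4, so 12^2504 ends in 6.

6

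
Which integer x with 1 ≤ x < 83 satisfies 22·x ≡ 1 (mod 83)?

34

22·34 = 748 = 9·83 + 1, so 22⁻¹ ≡ 34 (mod 83).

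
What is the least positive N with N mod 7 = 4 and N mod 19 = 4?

4

x ≡ 4 (mod 7) gives x ∈ {4}.
The first of these with x mod 19 = 4 is 4.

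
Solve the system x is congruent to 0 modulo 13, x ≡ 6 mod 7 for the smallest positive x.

13

x ≡ 6 (mod 7) gives x ∈ {6, 13}.
The first of these with x mod 13 = 0 is 13.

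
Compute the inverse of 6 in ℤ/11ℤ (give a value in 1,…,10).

2

11 = 1·6 + 5
6 = 1·5 + 1
5 = 5·1 + 0
Back-substituting gives 6·2 ≡ 1 (mod 11).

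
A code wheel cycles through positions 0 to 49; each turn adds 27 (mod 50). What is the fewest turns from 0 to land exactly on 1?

50 = 1·27 + 23
27 = 1·23 + 4
23 = 5·4 + 3
4 = 1·3 + 1
3 = 3·1 + 0
Back-substituting gives 27·13 ≡ 1 (mod 50).

13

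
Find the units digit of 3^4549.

3

Powers of 3 mod 10 repeat with period 4: 3, 9, 7, 1.
4549 leaves remainder 1 on division by 4, so 3^4549 ends in 3.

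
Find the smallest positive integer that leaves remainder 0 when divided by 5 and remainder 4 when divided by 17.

x ≡ 0 (mod 5) gives x ∈ {0, 5, 10, 15, 20, 25, 30, 35, …}.
The first of these with x mod 17 = 4 is 55.

55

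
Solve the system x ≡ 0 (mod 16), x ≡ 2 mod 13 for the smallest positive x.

80

x ≡ 2 (mod 13) gives x ∈ {2, 15, 28, 41, 54, 67, 80}.
The first of these with x mod 16 = 0 is 80.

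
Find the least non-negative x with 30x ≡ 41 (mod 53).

42

30⁻¹ ≡ 23 (mod 53) because 30·23 = 690 = 13·53 + 1.
So x ≡ 23·41 = 943 ≡ 42 (mod 53).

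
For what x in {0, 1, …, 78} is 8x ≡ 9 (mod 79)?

11

The inverse of 8 mod 79 is 10 (since 8·10 = 80 ≡ 1).
So x ≡ 10·9 = 90 ≡ 11 (mod 79).
Check: 8·11 = 88 = 1·79 + 9.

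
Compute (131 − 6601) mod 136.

6601 = 48·136 + 73, so 6601 mod 136 = 73.
(131 − 73) mod 136 = 58.

58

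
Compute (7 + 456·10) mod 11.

456·10 = 4560.
4560 = 414·11 + 6, so 4560 mod 11 = 6.
(7 + 6) mod 11 = 2.

2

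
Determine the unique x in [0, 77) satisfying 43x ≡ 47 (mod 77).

The inverse of 43 mod 77 is 43 (since 43·43 = 1849 ≡ 1).
So x ≡ 43·47 = 2021 ≡ 19 (mod 77).

19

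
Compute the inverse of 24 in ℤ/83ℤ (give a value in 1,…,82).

83 = 3·24 + 11
24 = 2·11 + 2
11 = 5·2 + 1
2 = 2·1 + 0
Back-substituting gives 24·45 ≡ 1 (mod 83).

45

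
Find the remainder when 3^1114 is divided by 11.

4

Square-and-reduce mod 11: 3^1≡3, 3^2≡9, 3^4≡4, 3^8≡5, 3^16≡3, 3^32≡9, 3^64≡4, 3^128≡5, 3^256≡3, 3^512≡9, 3^1024≡4.
Since 1114 = 2 + 8 + 16 + 64 + 1024 in binary, 3^1114 ≡ 9·5·3·4·4 ≡ 4 (mod 11).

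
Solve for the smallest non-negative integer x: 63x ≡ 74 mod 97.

72

63⁻¹ ≡ 77 (mod 97) because 63·77 = 4851 = 50·97 + 1.
So x ≡ 77·74 = 5698 ≡ 72 (mod 97).
Check: 63·72 = 4536 = 46·97 + 74.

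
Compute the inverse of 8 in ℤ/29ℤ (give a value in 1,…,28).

11

29 = 3·8 + 5
8 = 1·5 + 3
5 = 1·3 + 2
3 = 1·2 + 1
2 = 2·1 + 0
Back-substituting gives 8·11 ≡ 1 (mod 29).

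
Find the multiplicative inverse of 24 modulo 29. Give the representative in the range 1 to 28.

29 = 1·24 + 5
24 = 4·5 + 4
5 = 1·4 + 1
4 = 4·1 + 0
Back-substituting gives 24·23 ≡ 1 (mod 29).

23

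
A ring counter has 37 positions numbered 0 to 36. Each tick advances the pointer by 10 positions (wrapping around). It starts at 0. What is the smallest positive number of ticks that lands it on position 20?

2

The inverse of 10 mod 37 is 26 (since 10·26 = 260 ≡ 1).
Multiplying both sides by 26: x ≡ 26·20 = 520 ≡ 2 (mod 37).
Check: 10·2 = 20 = 0·37 + 20.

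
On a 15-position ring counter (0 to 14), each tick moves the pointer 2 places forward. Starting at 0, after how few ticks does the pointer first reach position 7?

11

2⁻¹ ≡ 8 (mod 15) because 2·8 = 16 = 1·15 + 1.
Multiplying both sides by 8: x ≡ 8·7 = 56 ≡ 11 (mod 15).
Check: 2·11 = 22 = 1·15 + 7.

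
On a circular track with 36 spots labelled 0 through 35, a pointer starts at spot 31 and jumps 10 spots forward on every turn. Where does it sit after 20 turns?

20·10 = 200.
200 − 5·36 = 20, so 200 ≡ 20 (mod 36).
(31 + 20) mod 36 = 15.

15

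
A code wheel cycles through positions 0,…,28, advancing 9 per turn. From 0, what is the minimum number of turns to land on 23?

9⁻¹ ≡ 13 (mod 29) because 9·13 = 117 = 4·29 + 1.
So x ≡ 13·23 = 299 ≡ 9 (mod 29).
Check: 9·9 = 81 = 2·29 + 23.

9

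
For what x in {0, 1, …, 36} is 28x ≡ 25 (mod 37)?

26

28⁻¹ ≡ 4 (mod 37) because 28·4 = 112 = 3·37 + 1.
Multiplying both sides by 4: x ≡ 4·25 = 100 ≡ 26 (mod 37).
Check: 28·26 = 728 = 19·37 + 25.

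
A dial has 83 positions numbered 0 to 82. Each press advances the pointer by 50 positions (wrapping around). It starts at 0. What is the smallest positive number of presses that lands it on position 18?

The inverse of 50 mod 83 is 5 (since 50·5 = 250 ≡ 1).
Multiplying both sides by 5: x ≡ 5·18 = 90 ≡ 7 (mod 83).

7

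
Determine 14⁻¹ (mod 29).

27

29 = 2·14 + 1
14 = 14·1 + 0
Back-substituting gives 14·27 ≡ 1 (mod 29).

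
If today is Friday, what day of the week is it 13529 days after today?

Dividing 13529 by 7 gives quotient 1932 and remainder 5.
Friday + 5 days → Wednesday.

Wednesday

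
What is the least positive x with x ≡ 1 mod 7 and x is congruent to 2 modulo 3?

Since 3·5 ≡ 1 (mod 7), take x = 2 + 3·((1−2)·5 mod 7) = 2 + 3·2 = 8.
Check: 8 mod 7 = 1, 8 mod 3 = 2.

8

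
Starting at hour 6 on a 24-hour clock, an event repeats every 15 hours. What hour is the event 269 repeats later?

9

269·15 = 4035.
Dividing 4035 by 24 gives quotient 168 and remainder 3.
(6 + 3) mod 24 = 9.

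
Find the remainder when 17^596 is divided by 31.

Square-and-reduce mod 31: 17^1≡17, 17^2≡10, 17^4≡7, 17^8≡18, 17^16≡14, 17^32≡10, 17^64≡7, 17^128≡18, 17^256≡14, 17^512≡10.
596 = 4 + 16 + 64 + 512, so 17^596 ≡ 7·14·7·10 ≡ 9 (mod 31).

9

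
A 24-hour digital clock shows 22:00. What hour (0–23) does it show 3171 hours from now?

1

Dividing 3171 by 24 gives quotient 132 and remainder 3.
(22 + 3) mod 24 = 1.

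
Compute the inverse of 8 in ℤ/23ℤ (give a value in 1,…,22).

3

23 = 2·8 + 7
8 = 1·7 + 1
7 = 7·1 + 0
Back-substituting gives 8·3 ≡ 1 (mod 23).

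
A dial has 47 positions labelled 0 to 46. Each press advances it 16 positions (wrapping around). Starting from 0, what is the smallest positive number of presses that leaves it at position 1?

16·3 = 48 = 1·47 + 1, so 16⁻¹ ≡ 3 (mod 47).

3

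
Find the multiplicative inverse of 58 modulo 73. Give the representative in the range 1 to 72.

58·34 = 1972 = 27·73 + 1, so 58⁻¹ ≡ 34 (mod 73).

34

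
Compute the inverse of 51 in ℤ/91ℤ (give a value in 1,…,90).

51·25 = 1275 = 14·91 + 1, so 51⁻¹ ≡ 25 (mod 91).

25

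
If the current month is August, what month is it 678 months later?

February

678 = 56·12 + 6, so 678 mod 12 = 6.
August + 6 months → February.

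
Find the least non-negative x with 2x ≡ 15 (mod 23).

The inverse of 2 mod 23 is 12 (since 2·12 = 24 ≡ 1).
Multiplying both sides by 12: x ≡ 12·15 = 180 ≡ 19 (mod 23).

19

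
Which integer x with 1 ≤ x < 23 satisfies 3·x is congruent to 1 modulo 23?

23 = 7·3 + 2
3 = 1·2 + 1
2 = 2·1 + 0
Back-substituting gives 3·8 ≡ 1 (mod 23).

8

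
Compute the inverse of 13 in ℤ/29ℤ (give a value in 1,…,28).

9

13·9 = 117 = 4·29 + 1, so 13⁻¹ ≡ 9 (mod 29).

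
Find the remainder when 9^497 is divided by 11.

By repeated squaring mod 11: 9^1≡9, 9^2≡4, 9^4≡5, 9^8≡3, 9^16≡9, 9^32≡4, 9^64≡5, 9^128≡3, 9^256≡9.
Since 497 = 1 + 16 + 32 + 64 + 128 + 256 in binary, 9^497 ≡ 9·9·4·5·3·9 ≡ 4 (mod 11).

4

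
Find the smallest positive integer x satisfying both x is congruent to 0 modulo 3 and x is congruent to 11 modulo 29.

x ≡ 0 (mod 3) gives x ∈ {0, 3, 6, 9, 12, 15, 18, 21, …}.
The first of these with x mod 29 = 11 is 69.

69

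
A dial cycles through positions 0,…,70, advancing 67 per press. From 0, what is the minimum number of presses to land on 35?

9

67⁻¹ ≡ 53 (mod 71) because 67·53 = 3551 = 50·71 + 1.
Multiplying both sides by 53: x ≡ 53·35 = 1855 ≡ 9 (mod 71).
Check: 67·9 = 603 = 8·71 + 35.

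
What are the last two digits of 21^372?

41

Square-and-reduce mod 100: 21^1≡21, 21^2≡41, 21^4≡81, 21^8≡61, 21^16≡21, 21^32≡41, 21^64≡81, 21^128≡61, 21^256≡21.
Since 372 = 4 + 16 + 32 + 64 + 256 in binary, 21^372 ≡ 81·21·41·81·21 ≡ 41 (mod 100).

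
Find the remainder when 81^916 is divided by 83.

33

By repeated squaring mod 83: 81^1≡81, 81^2≡4, 81^4≡16, 81^8≡7, 81^16≡49, 81^32≡77, 81^64≡36, 81^128≡51, 81^256≡28, 81^512≡37.
916 = 4 + 16 + 128 + 256 + 512, so 81^916 ≡ 16·49·51·28·37 ≡ 33 (mod 83).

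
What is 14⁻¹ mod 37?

8

14·8 = 112 = 3·37 + 1, so 14⁻¹ ≡ 8 (mod 37).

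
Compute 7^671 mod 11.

7

Square-and-reduce mod 11: 7^1≡7, 7^2≡5, 7^4≡3, 7^8≡9, 7^16≡4, 7^32≡5, 7^64≡3, 7^128≡9, 7^256≡4, 7^512≡5.
Since 671 = 1 + 2 + 4 + 8 + 16 + 128 + 512 in binary, 7^671 ≡ 7·5·3·9·4·9·5 ≡ 7 (mod 11).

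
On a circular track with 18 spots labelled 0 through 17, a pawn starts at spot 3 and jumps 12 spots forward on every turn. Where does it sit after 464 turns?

9

464·12 = 5568.
5568 mod 18 = 6 (since 309·18 = 5562).
(3 + 6) mod 18 = 9.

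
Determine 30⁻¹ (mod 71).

71 = 2·30 + 11
30 = 2·11 + 8
11 = 1·8 + 3
8 = 2·3 + 2
3 = 1·2 + 1
2 = 2·1 + 0
Back-substituting gives 30·45 ≡ 1 (mod 71).

45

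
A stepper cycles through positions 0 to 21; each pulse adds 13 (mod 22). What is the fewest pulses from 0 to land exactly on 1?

17

13·17 = 221 = 10·22 + 1, so 13⁻¹ ≡ 17 (mod 22).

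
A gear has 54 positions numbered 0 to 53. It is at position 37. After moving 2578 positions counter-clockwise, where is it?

2578 = 47·54 + 40, so 2578 mod 54 = 40.
(37 − 40) mod 54 = 51.

51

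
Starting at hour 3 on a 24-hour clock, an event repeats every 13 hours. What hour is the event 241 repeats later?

16

241·13 = 3133.
3133 = 130·24 + 13, so 3133 mod 24 = 13.
(3 + 13) mod 24 = 16.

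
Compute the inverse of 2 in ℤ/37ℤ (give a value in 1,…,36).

19

2·19 = 38 = 1·37 + 1, so 2⁻¹ ≡ 19 (mod 37).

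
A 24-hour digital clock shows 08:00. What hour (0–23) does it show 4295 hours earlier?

9

Dividing 4295 by 24 gives quotient 178 and remainder 23.
(8 − 23) mod 24 = 9.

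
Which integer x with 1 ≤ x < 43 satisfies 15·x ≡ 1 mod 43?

23

15·23 = 345 = 8·43 + 1, so 15⁻¹ ≡ 23 (mod 43).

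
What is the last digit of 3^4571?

The units digit of 3^n cycles with period 4: 3, 9, 7, 1, …
4571 mod 4 = 3, so the last digit matches 3^3 = 7.

7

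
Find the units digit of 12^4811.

The units digit of 12^n cycles with period 4: 2, 4, 8, 6, …
4811 mod 4 = 3, so the last digit matches 2^3 = 8.

8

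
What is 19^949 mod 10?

9

Powers of 9 mod 10 repeat with period 2: 9, 1.
949 leaves remainder 1 on division by 2, so 19^949 ends in 9.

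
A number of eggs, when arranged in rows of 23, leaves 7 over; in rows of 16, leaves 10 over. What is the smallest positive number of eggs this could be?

Since 16·13 ≡ 1 (mod 23), take x = 10 + 16·((7−10)·13 mod 23) = 10 + 16·7 = 122.
Check: 122 mod 23 = 7, 122 mod 16 = 10.

122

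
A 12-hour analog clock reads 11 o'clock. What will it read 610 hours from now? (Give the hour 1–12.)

610 = 50·12 + 10, so 610 mod 12 = 10.
11 + 10 → 9 on a 12-hour dial.

9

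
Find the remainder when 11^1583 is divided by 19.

7

Successive squares of 11 mod 19: 11^1≡11, 11^2≡7, 11^4≡11, 11^8≡7, 11^16≡11, 11^32≡7, 11^64≡11, 11^128≡7, 11^256≡11, 11^512≡7, 11^1024≡11.
1583 = 1 + 2 + 4 + 8 + 32 + 512 + 1024, so 11^1583 ≡ 11·7·11·7·7·7·11 ≡ 7 (mod 19).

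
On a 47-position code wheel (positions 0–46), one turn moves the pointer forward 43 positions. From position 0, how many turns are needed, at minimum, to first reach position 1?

47 = 1·43 + 4
43 = 10·4 + 3
4 = 1·3 + 1
3 = 3·1 + 0
Back-substituting gives 43·35 ≡ 1 (mod 47).

35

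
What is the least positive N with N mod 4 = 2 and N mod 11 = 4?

26

Since 11·3 ≡ 1 (mod 4), take x = 4 + 11·((2−4)·3 mod 4) = 4 + 11·2 = 26.
Check: 26 mod 4 = 2, 26 mod 11 = 4.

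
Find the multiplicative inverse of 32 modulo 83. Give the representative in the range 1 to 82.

13

32·13 = 416 = 5·83 + 1, so 32⁻¹ ≡ 13 (mod 83).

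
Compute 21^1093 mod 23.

7

By repeated squaring mod 23: 21^1≡21, 21^2≡4, 21^4≡16, 21^8≡3, 21^16≡9, 21^32≡12, 21^64≡6, 21^128≡13, 21^256≡8, 21^512≡18, 21^1024≡2.
1093 = 1 + 4 + 64 + 1024, so 21^1093 ≡ 21·16·6·2 ≡ 7 (mod 23).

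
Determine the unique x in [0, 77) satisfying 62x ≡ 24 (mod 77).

The inverse of 62 mod 77 is 41 (since 62·41 = 2542 ≡ 1).
So x ≡ 41·24 = 984 ≡ 60 (mod 77).

60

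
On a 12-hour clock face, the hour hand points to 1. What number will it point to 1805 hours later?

Dividing 1805 by 12 gives quotient 150 and remainder 5.
1 + 5 → 6 on a 12-hour dial.

6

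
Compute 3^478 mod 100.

By repeated squaring mod 100: 3^1≡3, 3^2≡9, 3^4≡81, 3^8≡61, 3^16≡21, 3^32≡41, 3^64≡81, 3^128≡61, 3^256≡21.
Since 478 = 2 + 4 + 8 + 16 + 64 + 128 + 256 in binary, 3^478 ≡ 9·81·61·21·81·61·21 ≡ 89 (mod 100).

89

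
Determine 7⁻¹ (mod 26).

7·15 = 105 = 4·26 + 1, so 7⁻¹ ≡ 15 (mod 26).

15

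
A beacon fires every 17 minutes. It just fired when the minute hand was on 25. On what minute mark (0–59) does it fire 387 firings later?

387·17 = 6579.
6579 = 109·60 + 39, so 6579 mod 60 = 39.
(25 + 39) mod 60 = 4.

4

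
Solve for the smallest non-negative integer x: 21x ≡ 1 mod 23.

21⁻¹ ≡ 11 (mod 23) because 21·11 = 231 = 10·23 + 1.
Multiplying both sides by 11: x ≡ 11·1 = 11 ≡ 11 (mod 23).

11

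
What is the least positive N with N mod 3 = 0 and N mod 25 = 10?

60

x ≡ 0 (mod 3) gives x ∈ {0, 3, 6, 9, 12, 15, 18, 21, …}.
The first of these with x mod 25 = 10 is 60.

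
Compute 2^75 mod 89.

Successive squares of 2 mod 89: 2^1≡2, 2^2≡4, 2^4≡16, 2^8≡78, 2^16≡32, 2^32≡45, 2^64≡67.
Since 75 = 1 + 2 + 8 + 64 in binary, 2^75 ≡ 2·4·78·67 ≡ 67 (mod 89).

67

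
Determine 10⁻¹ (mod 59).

6

59 = 5·10 + 9
10 = 1·9 + 1
9 = 9·1 + 0
Back-substituting gives 10·6 ≡ 1 (mod 59).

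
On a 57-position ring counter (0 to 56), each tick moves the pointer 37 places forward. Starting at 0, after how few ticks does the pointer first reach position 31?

7

The inverse of 37 mod 57 is 37 (since 37·37 = 1369 ≡ 1).
Multiplying both sides by 37: x ≡ 37·31 = 1147 ≡ 7 (mod 57).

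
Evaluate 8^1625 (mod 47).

By repeated squaring mod 47: 8^1≡8, 8^2≡17, 8^4≡7, 8^8≡2, 8^16≡4, 8^32≡16, 8^64≡21, 8^128≡18, 8^256≡42, 8^512≡25, 8^1024≡14.
Since 1625 = 1 + 8 + 16 + 64 + 512 + 1024 in binary, 8^1625 ≡ 8·2·4·21·25·14 ≡ 24 (mod 47).

24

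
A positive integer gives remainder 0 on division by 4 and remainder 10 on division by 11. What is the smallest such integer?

Since 11·3 ≡ 1 (mod 4), take x = 10 + 11·((0−10)·3 mod 4) = 10 + 11·2 = 32.
Check: 32 mod 4 = 0, 32 mod 11 = 10.

32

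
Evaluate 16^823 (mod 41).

By repeated squaring mod 41: 16^1≡16, 16^2≡10, 16^4≡18, 16^8≡37, 16^16≡16, 16^32≡10, 16^64≡18, 16^128≡37, 16^256≡16, 16^512≡10.
Since 823 = 1 + 2 + 4 + 16 + 32 + 256 + 512 in binary, 16^823 ≡ 16·10·18·16·10·16·10 ≡ 37 (mod 41).

37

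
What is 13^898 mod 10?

Powers of 3 mod 10 repeat with period 4: 3, 9, 7, 1.
898 leaves remainder 2 on division by 4, so 13^898 ends in 9.

9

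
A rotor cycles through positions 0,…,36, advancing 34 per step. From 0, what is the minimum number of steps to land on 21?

34⁻¹ ≡ 12 (mod 37) because 34·12 = 408 = 11·37 + 1.
So x ≡ 12·21 = 252 ≡ 30 (mod 37).

30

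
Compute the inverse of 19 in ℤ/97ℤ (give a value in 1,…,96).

46

19·46 = 874 = 9·97 + 1, so 19⁻¹ ≡ 46 (mod 97).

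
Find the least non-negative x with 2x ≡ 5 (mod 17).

2⁻¹ ≡ 9 (mod 17) because 2·9 = 18 = 1·17 + 1.
So x ≡ 9·5 = 45 ≡ 11 (mod 17).
Check: 2·11 = 22 = 1·17 + 5.

11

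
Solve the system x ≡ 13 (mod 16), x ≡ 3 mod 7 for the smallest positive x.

x ≡ 3 (mod 7) gives x ∈ {3, 10, 17, 24, 31, 38, 45}.
The first of these with x mod 16 = 13 is 45.

45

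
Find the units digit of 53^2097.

3

Powers of 3 mod 10 repeat with period 4: 3, 9, 7, 1.
2097 leaves remainder 1 on division by 4, so 53^2097 ends in 3.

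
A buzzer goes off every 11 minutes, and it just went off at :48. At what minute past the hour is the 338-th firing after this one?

338·11 = 3718.
3718 = 61·60 + 58, so 3718 mod 60 = 58.
(48 + 58) mod 60 = 46.

46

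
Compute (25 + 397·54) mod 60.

43

397·54 = 21438.
Dividing 21438 by 60 gives quotient 357 and remainder 18.
(25 + 18) mod 60 = 43.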